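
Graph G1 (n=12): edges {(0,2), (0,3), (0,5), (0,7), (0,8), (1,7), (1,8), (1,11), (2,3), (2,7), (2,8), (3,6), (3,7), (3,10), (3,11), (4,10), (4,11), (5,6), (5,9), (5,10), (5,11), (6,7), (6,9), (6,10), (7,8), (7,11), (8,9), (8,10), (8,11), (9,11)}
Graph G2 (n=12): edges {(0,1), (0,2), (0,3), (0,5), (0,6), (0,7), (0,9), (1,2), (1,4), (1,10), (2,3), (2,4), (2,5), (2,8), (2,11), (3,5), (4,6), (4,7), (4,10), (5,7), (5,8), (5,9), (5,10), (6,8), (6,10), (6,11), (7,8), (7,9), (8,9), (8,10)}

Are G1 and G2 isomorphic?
Yes, isomorphic

The graphs are isomorphic.
One valid mapping φ: V(G1) → V(G2): 0→7, 1→3, 2→9, 3→8, 4→11, 5→4, 6→10, 7→5, 8→0, 9→1, 10→6, 11→2

Verify φ preserves adjacency — for each edge of G1, its image is an edge of G2:
  (0,2) → (φ(0),φ(2)) = (7,9) ∈ E(G2) ✓
  (0,3) → (φ(0),φ(3)) = (7,8) ∈ E(G2) ✓
  (0,5) → (φ(0),φ(5)) = (4,7) ∈ E(G2) ✓
  (0,7) → (φ(0),φ(7)) = (5,7) ∈ E(G2) ✓
  (0,8) → (φ(0),φ(8)) = (0,7) ∈ E(G2) ✓
  (1,7) → (φ(1),φ(7)) = (3,5) ∈ E(G2) ✓
  (1,8) → (φ(1),φ(8)) = (0,3) ∈ E(G2) ✓
  (1,11) → (φ(1),φ(11)) = (2,3) ∈ E(G2) ✓
  (2,3) → (φ(2),φ(3)) = (8,9) ∈ E(G2) ✓
  (2,7) → (φ(2),φ(7)) = (5,9) ∈ E(G2) ✓
  (2,8) → (φ(2),φ(8)) = (0,9) ∈ E(G2) ✓
  (3,6) → (φ(3),φ(6)) = (8,10) ∈ E(G2) ✓
  (3,7) → (φ(3),φ(7)) = (5,8) ∈ E(G2) ✓
  (3,10) → (φ(3),φ(10)) = (6,8) ∈ E(G2) ✓
  (3,11) → (φ(3),φ(11)) = (2,8) ∈ E(G2) ✓
  (4,10) → (φ(4),φ(10)) = (6,11) ∈ E(G2) ✓
  (4,11) → (φ(4),φ(11)) = (2,11) ∈ E(G2) ✓
  (5,6) → (φ(5),φ(6)) = (4,10) ∈ E(G2) ✓
  (5,9) → (φ(5),φ(9)) = (1,4) ∈ E(G2) ✓
  (5,10) → (φ(5),φ(10)) = (4,6) ∈ E(G2) ✓
  (5,11) → (φ(5),φ(11)) = (2,4) ∈ E(G2) ✓
  (6,7) → (φ(6),φ(7)) = (5,10) ∈ E(G2) ✓
  (6,9) → (φ(6),φ(9)) = (1,10) ∈ E(G2) ✓
  (6,10) → (φ(6),φ(10)) = (6,10) ∈ E(G2) ✓
  (7,8) → (φ(7),φ(8)) = (0,5) ∈ E(G2) ✓
  (7,11) → (φ(7),φ(11)) = (2,5) ∈ E(G2) ✓
  (8,9) → (φ(8),φ(9)) = (0,1) ∈ E(G2) ✓
  (8,10) → (φ(8),φ(10)) = (0,6) ∈ E(G2) ✓
  (8,11) → (φ(8),φ(11)) = (0,2) ∈ E(G2) ✓
  (9,11) → (φ(9),φ(11)) = (1,2) ∈ E(G2) ✓
All 30 edges of G1 map to edges of G2, and |E(G1)| = |E(G2)| = 30, so φ is a bijection on edges as well as vertices. Hence G1 ≅ G2.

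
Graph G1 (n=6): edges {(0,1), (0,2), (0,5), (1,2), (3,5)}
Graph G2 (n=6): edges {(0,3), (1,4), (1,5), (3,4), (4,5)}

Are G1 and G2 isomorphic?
Yes, isomorphic

The graphs are isomorphic.
One valid mapping φ: V(G1) → V(G2): 0→4, 1→1, 2→5, 3→0, 4→2, 5→3

Verify φ preserves adjacency — for each edge of G1, its image is an edge of G2:
  (0,1) → (φ(0),φ(1)) = (1,4) ∈ E(G2) ✓
  (0,2) → (φ(0),φ(2)) = (4,5) ∈ E(G2) ✓
  (0,5) → (φ(0),φ(5)) = (3,4) ∈ E(G2) ✓
  (1,2) → (φ(1),φ(2)) = (1,5) ∈ E(G2) ✓
  (3,5) → (φ(3),φ(5)) = (0,3) ∈ E(G2) ✓
All 5 edges of G1 map to edges of G2, and |E(G1)| = |E(G2)| = 5, so φ is a bijection on edges as well as vertices. Hence G1 ≅ G2.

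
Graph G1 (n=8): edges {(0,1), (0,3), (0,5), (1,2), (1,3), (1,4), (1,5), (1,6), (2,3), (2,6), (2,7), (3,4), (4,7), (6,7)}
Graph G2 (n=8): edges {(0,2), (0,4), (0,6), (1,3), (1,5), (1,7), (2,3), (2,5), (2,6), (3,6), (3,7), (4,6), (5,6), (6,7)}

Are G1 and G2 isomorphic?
Yes, isomorphic

The graphs are isomorphic.
One valid mapping φ: V(G1) → V(G2): 0→0, 1→6, 2→3, 3→2, 4→5, 5→4, 6→7, 7→1

Verify φ preserves adjacency — for each edge of G1, its image is an edge of G2:
  (0,1) → (φ(0),φ(1)) = (0,6) ∈ E(G2) ✓
  (0,3) → (φ(0),φ(3)) = (0,2) ∈ E(G2) ✓
  (0,5) → (φ(0),φ(5)) = (0,4) ∈ E(G2) ✓
  (1,2) → (φ(1),φ(2)) = (3,6) ∈ E(G2) ✓
  (1,3) → (φ(1),φ(3)) = (2,6) ∈ E(G2) ✓
  (1,4) → (φ(1),φ(4)) = (5,6) ∈ E(G2) ✓
  (1,5) → (φ(1),φ(5)) = (4,6) ∈ E(G2) ✓
  (1,6) → (φ(1),φ(6)) = (6,7) ∈ E(G2) ✓
  (2,3) → (φ(2),φ(3)) = (2,3) ∈ E(G2) ✓
  (2,6) → (φ(2),φ(6)) = (3,7) ∈ E(G2) ✓
  (2,7) → (φ(2),φ(7)) = (1,3) ∈ E(G2) ✓
  (3,4) → (φ(3),φ(4)) = (2,5) ∈ E(G2) ✓
  (4,7) → (φ(4),φ(7)) = (1,5) ∈ E(G2) ✓
  (6,7) → (φ(6),φ(7)) = (1,7) ∈ E(G2) ✓
All 14 edges of G1 map to edges of G2, and |E(G1)| = |E(G2)| = 14, so φ is a bijection on edges as well as vertices. Hence G1 ≅ G2.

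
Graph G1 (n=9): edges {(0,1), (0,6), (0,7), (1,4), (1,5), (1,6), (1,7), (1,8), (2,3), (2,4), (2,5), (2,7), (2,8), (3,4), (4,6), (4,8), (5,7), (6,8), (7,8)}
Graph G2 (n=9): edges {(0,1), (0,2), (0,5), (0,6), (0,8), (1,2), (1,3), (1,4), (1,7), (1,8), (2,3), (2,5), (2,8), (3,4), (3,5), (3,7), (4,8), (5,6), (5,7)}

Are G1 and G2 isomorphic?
Yes, isomorphic

The graphs are isomorphic.
One valid mapping φ: V(G1) → V(G2): 0→4, 1→1, 2→5, 3→6, 4→0, 5→7, 6→8, 7→3, 8→2

Verify φ preserves adjacency — for each edge of G1, its image is an edge of G2:
  (0,1) → (φ(0),φ(1)) = (1,4) ∈ E(G2) ✓
  (0,6) → (φ(0),φ(6)) = (4,8) ∈ E(G2) ✓
  (0,7) → (φ(0),φ(7)) = (3,4) ∈ E(G2) ✓
  (1,4) → (φ(1),φ(4)) = (0,1) ∈ E(G2) ✓
  (1,5) → (φ(1),φ(5)) = (1,7) ∈ E(G2) ✓
  (1,6) → (φ(1),φ(6)) = (1,8) ∈ E(G2) ✓
  (1,7) → (φ(1),φ(7)) = (1,3) ∈ E(G2) ✓
  (1,8) → (φ(1),φ(8)) = (1,2) ∈ E(G2) ✓
  (2,3) → (φ(2),φ(3)) = (5,6) ∈ E(G2) ✓
  (2,4) → (φ(2),φ(4)) = (0,5) ∈ E(G2) ✓
  (2,5) → (φ(2),φ(5)) = (5,7) ∈ E(G2) ✓
  (2,7) → (φ(2),φ(7)) = (3,5) ∈ E(G2) ✓
  (2,8) → (φ(2),φ(8)) = (2,5) ∈ E(G2) ✓
  (3,4) → (φ(3),φ(4)) = (0,6) ∈ E(G2) ✓
  (4,6) → (φ(4),φ(6)) = (0,8) ∈ E(G2) ✓
  (4,8) → (φ(4),φ(8)) = (0,2) ∈ E(G2) ✓
  (5,7) → (φ(5),φ(7)) = (3,7) ∈ E(G2) ✓
  (6,8) → (φ(6),φ(8)) = (2,8) ∈ E(G2) ✓
  (7,8) → (φ(7),φ(8)) = (2,3) ∈ E(G2) ✓
All 19 edges of G1 map to edges of G2, and |E(G1)| = |E(G2)| = 19, so φ is a bijection on edges as well as vertices. Hence G1 ≅ G2.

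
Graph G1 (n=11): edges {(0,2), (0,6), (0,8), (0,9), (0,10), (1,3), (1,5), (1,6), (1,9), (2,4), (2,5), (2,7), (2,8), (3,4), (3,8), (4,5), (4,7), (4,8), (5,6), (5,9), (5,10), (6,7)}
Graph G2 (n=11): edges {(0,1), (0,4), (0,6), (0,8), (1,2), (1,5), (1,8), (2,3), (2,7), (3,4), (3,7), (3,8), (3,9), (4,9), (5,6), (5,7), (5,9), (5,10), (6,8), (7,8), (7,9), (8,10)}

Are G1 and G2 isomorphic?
Yes, isomorphic

The graphs are isomorphic.
One valid mapping φ: V(G1) → V(G2): 0→5, 1→0, 2→7, 3→4, 4→3, 5→8, 6→1, 7→2, 8→9, 9→6, 10→10

Verify φ preserves adjacency — for each edge of G1, its image is an edge of G2:
  (0,2) → (φ(0),φ(2)) = (5,7) ∈ E(G2) ✓
  (0,6) → (φ(0),φ(6)) = (1,5) ∈ E(G2) ✓
  (0,8) → (φ(0),φ(8)) = (5,9) ∈ E(G2) ✓
  (0,9) → (φ(0),φ(9)) = (5,6) ∈ E(G2) ✓
  (0,10) → (φ(0),φ(10)) = (5,10) ∈ E(G2) ✓
  (1,3) → (φ(1),φ(3)) = (0,4) ∈ E(G2) ✓
  (1,5) → (φ(1),φ(5)) = (0,8) ∈ E(G2) ✓
  (1,6) → (φ(1),φ(6)) = (0,1) ∈ E(G2) ✓
  (1,9) → (φ(1),φ(9)) = (0,6) ∈ E(G2) ✓
  (2,4) → (φ(2),φ(4)) = (3,7) ∈ E(G2) ✓
  (2,5) → (φ(2),φ(5)) = (7,8) ∈ E(G2) ✓
  (2,7) → (φ(2),φ(7)) = (2,7) ∈ E(G2) ✓
  (2,8) → (φ(2),φ(8)) = (7,9) ∈ E(G2) ✓
  (3,4) → (φ(3),φ(4)) = (3,4) ∈ E(G2) ✓
  (3,8) → (φ(3),φ(8)) = (4,9) ∈ E(G2) ✓
  (4,5) → (φ(4),φ(5)) = (3,8) ∈ E(G2) ✓
  (4,7) → (φ(4),φ(7)) = (2,3) ∈ E(G2) ✓
  (4,8) → (φ(4),φ(8)) = (3,9) ∈ E(G2) ✓
  (5,6) → (φ(5),φ(6)) = (1,8) ∈ E(G2) ✓
  (5,9) → (φ(5),φ(9)) = (6,8) ∈ E(G2) ✓
  (5,10) → (φ(5),φ(10)) = (8,10) ∈ E(G2) ✓
  (6,7) → (φ(6),φ(7)) = (1,2) ∈ E(G2) ✓
All 22 edges of G1 map to edges of G2, and |E(G1)| = |E(G2)| = 22, so φ is a bijection on edges as well as vertices. Hence G1 ≅ G2.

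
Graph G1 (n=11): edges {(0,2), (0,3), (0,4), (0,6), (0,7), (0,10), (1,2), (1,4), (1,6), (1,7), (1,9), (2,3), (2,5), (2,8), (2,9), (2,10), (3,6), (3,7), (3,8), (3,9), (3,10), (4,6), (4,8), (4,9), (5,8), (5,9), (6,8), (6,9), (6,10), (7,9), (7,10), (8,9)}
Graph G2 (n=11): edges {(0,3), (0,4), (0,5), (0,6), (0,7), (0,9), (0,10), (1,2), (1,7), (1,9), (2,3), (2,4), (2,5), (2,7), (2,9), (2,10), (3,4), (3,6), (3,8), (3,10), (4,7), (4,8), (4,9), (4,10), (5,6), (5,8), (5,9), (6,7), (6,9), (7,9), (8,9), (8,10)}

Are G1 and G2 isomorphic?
Yes, isomorphic

The graphs are isomorphic.
One valid mapping φ: V(G1) → V(G2): 0→3, 1→5, 2→2, 3→4, 4→6, 5→1, 6→0, 7→8, 8→7, 9→9, 10→10

Verify φ preserves adjacency — for each edge of G1, its image is an edge of G2:
  (0,2) → (φ(0),φ(2)) = (2,3) ∈ E(G2) ✓
  (0,3) → (φ(0),φ(3)) = (3,4) ∈ E(G2) ✓
  (0,4) → (φ(0),φ(4)) = (3,6) ∈ E(G2) ✓
  (0,6) → (φ(0),φ(6)) = (0,3) ∈ E(G2) ✓
  (0,7) → (φ(0),φ(7)) = (3,8) ∈ E(G2) ✓
  (0,10) → (φ(0),φ(10)) = (3,10) ∈ E(G2) ✓
  (1,2) → (φ(1),φ(2)) = (2,5) ∈ E(G2) ✓
  (1,4) → (φ(1),φ(4)) = (5,6) ∈ E(G2) ✓
  (1,6) → (φ(1),φ(6)) = (0,5) ∈ E(G2) ✓
  (1,7) → (φ(1),φ(7)) = (5,8) ∈ E(G2) ✓
  (1,9) → (φ(1),φ(9)) = (5,9) ∈ E(G2) ✓
  (2,3) → (φ(2),φ(3)) = (2,4) ∈ E(G2) ✓
  (2,5) → (φ(2),φ(5)) = (1,2) ∈ E(G2) ✓
  (2,8) → (φ(2),φ(8)) = (2,7) ∈ E(G2) ✓
  (2,9) → (φ(2),φ(9)) = (2,9) ∈ E(G2) ✓
  (2,10) → (φ(2),φ(10)) = (2,10) ∈ E(G2) ✓
  (3,6) → (φ(3),φ(6)) = (0,4) ∈ E(G2) ✓
  (3,7) → (φ(3),φ(7)) = (4,8) ∈ E(G2) ✓
  (3,8) → (φ(3),φ(8)) = (4,7) ∈ E(G2) ✓
  (3,9) → (φ(3),φ(9)) = (4,9) ∈ E(G2) ✓
  (3,10) → (φ(3),φ(10)) = (4,10) ∈ E(G2) ✓
  (4,6) → (φ(4),φ(6)) = (0,6) ∈ E(G2) ✓
  (4,8) → (φ(4),φ(8)) = (6,7) ∈ E(G2) ✓
  (4,9) → (φ(4),φ(9)) = (6,9) ∈ E(G2) ✓
  (5,8) → (φ(5),φ(8)) = (1,7) ∈ E(G2) ✓
  (5,9) → (φ(5),φ(9)) = (1,9) ∈ E(G2) ✓
  (6,8) → (φ(6),φ(8)) = (0,7) ∈ E(G2) ✓
  (6,9) → (φ(6),φ(9)) = (0,9) ∈ E(G2) ✓
  (6,10) → (φ(6),φ(10)) = (0,10) ∈ E(G2) ✓
  (7,9) → (φ(7),φ(9)) = (8,9) ∈ E(G2) ✓
  (7,10) → (φ(7),φ(10)) = (8,10) ∈ E(G2) ✓
  (8,9) → (φ(8),φ(9)) = (7,9) ∈ E(G2) ✓
All 32 edges of G1 map to edges of G2, and |E(G1)| = |E(G2)| = 32, so φ is a bijection on edges as well as vertices. Hence G1 ≅ G2.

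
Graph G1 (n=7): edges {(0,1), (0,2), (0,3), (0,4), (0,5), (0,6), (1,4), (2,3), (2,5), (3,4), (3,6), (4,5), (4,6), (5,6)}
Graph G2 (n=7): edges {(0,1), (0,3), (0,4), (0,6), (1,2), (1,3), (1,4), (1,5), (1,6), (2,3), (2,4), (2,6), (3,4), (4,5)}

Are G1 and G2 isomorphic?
Yes, isomorphic

The graphs are isomorphic.
One valid mapping φ: V(G1) → V(G2): 0→1, 1→5, 2→6, 3→0, 4→4, 5→2, 6→3

Verify φ preserves adjacency — for each edge of G1, its image is an edge of G2:
  (0,1) → (φ(0),φ(1)) = (1,5) ∈ E(G2) ✓
  (0,2) → (φ(0),φ(2)) = (1,6) ∈ E(G2) ✓
  (0,3) → (φ(0),φ(3)) = (0,1) ∈ E(G2) ✓
  (0,4) → (φ(0),φ(4)) = (1,4) ∈ E(G2) ✓
  (0,5) → (φ(0),φ(5)) = (1,2) ∈ E(G2) ✓
  (0,6) → (φ(0),φ(6)) = (1,3) ∈ E(G2) ✓
  (1,4) → (φ(1),φ(4)) = (4,5) ∈ E(G2) ✓
  (2,3) → (φ(2),φ(3)) = (0,6) ∈ E(G2) ✓
  (2,5) → (φ(2),φ(5)) = (2,6) ∈ E(G2) ✓
  (3,4) → (φ(3),φ(4)) = (0,4) ∈ E(G2) ✓
  (3,6) → (φ(3),φ(6)) = (0,3) ∈ E(G2) ✓
  (4,5) → (φ(4),φ(5)) = (2,4) ∈ E(G2) ✓
  (4,6) → (φ(4),φ(6)) = (3,4) ∈ E(G2) ✓
  (5,6) → (φ(5),φ(6)) = (2,3) ∈ E(G2) ✓
All 14 edges of G1 map to edges of G2, and |E(G1)| = |E(G2)| = 14, so φ is a bijection on edges as well as vertices. Hence G1 ≅ G2.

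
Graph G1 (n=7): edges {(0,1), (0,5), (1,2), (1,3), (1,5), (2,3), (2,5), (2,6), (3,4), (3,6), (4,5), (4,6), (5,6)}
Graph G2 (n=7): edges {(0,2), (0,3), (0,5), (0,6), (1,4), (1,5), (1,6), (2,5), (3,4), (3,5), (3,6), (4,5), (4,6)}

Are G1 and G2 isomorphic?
Yes, isomorphic

The graphs are isomorphic.
One valid mapping φ: V(G1) → V(G2): 0→2, 1→0, 2→3, 3→6, 4→1, 5→5, 6→4

Verify φ preserves adjacency — for each edge of G1, its image is an edge of G2:
  (0,1) → (φ(0),φ(1)) = (0,2) ∈ E(G2) ✓
  (0,5) → (φ(0),φ(5)) = (2,5) ∈ E(G2) ✓
  (1,2) → (φ(1),φ(2)) = (0,3) ∈ E(G2) ✓
  (1,3) → (φ(1),φ(3)) = (0,6) ∈ E(G2) ✓
  (1,5) → (φ(1),φ(5)) = (0,5) ∈ E(G2) ✓
  (2,3) → (φ(2),φ(3)) = (3,6) ∈ E(G2) ✓
  (2,5) → (φ(2),φ(5)) = (3,5) ∈ E(G2) ✓
  (2,6) → (φ(2),φ(6)) = (3,4) ∈ E(G2) ✓
  (3,4) → (φ(3),φ(4)) = (1,6) ∈ E(G2) ✓
  (3,6) → (φ(3),φ(6)) = (4,6) ∈ E(G2) ✓
  (4,5) → (φ(4),φ(5)) = (1,5) ∈ E(G2) ✓
  (4,6) → (φ(4),φ(6)) = (1,4) ∈ E(G2) ✓
  (5,6) → (φ(5),φ(6)) = (4,5) ∈ E(G2) ✓
All 13 edges of G1 map to edges of G2, and |E(G1)| = |E(G2)| = 13, so φ is a bijection on edges as well as vertices. Hence G1 ≅ G2.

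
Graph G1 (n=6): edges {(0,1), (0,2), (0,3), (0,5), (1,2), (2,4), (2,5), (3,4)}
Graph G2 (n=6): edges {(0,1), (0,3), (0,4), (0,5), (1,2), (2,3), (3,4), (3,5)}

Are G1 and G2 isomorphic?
Yes, isomorphic

The graphs are isomorphic.
One valid mapping φ: V(G1) → V(G2): 0→3, 1→5, 2→0, 3→2, 4→1, 5→4

Verify φ preserves adjacency — for each edge of G1, its image is an edge of G2:
  (0,1) → (φ(0),φ(1)) = (3,5) ∈ E(G2) ✓
  (0,2) → (φ(0),φ(2)) = (0,3) ∈ E(G2) ✓
  (0,3) → (φ(0),φ(3)) = (2,3) ∈ E(G2) ✓
  (0,5) → (φ(0),φ(5)) = (3,4) ∈ E(G2) ✓
  (1,2) → (φ(1),φ(2)) = (0,5) ∈ E(G2) ✓
  (2,4) → (φ(2),φ(4)) = (0,1) ∈ E(G2) ✓
  (2,5) → (φ(2),φ(5)) = (0,4) ∈ E(G2) ✓
  (3,4) → (φ(3),φ(4)) = (1,2) ∈ E(G2) ✓
All 8 edges of G1 map to edges of G2, and |E(G1)| = |E(G2)| = 8, so φ is a bijection on edges as well as vertices. Hence G1 ≅ G2.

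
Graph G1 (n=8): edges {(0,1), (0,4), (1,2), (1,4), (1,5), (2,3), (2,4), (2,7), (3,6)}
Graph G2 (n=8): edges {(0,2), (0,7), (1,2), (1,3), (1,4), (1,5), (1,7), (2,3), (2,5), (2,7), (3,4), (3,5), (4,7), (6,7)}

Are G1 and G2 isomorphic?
No, not isomorphic

The graphs are NOT isomorphic.

Degrees in G1: deg(0)=2, deg(1)=4, deg(2)=4, deg(3)=2, deg(4)=3, deg(5)=1, deg(6)=1, deg(7)=1.
Sorted degree sequence of G1: [4, 4, 3, 2, 2, 1, 1, 1].
Degrees in G2: deg(0)=2, deg(1)=5, deg(2)=5, deg(3)=4, deg(4)=3, deg(5)=3, deg(6)=1, deg(7)=5.
Sorted degree sequence of G2: [5, 5, 5, 4, 3, 3, 2, 1].
The (sorted) degree sequence is an isomorphism invariant, so since G1 and G2 have different degree sequences they cannot be isomorphic.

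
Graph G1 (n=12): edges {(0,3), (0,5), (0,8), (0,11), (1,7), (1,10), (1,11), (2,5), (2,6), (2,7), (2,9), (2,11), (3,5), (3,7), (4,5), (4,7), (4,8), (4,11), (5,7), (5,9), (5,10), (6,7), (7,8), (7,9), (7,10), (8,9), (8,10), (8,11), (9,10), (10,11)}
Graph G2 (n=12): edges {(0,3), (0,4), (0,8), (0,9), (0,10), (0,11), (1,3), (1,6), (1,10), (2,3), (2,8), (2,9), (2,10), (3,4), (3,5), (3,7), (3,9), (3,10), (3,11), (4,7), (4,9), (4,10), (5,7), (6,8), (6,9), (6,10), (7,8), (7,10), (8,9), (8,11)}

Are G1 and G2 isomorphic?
Yes, isomorphic

The graphs are isomorphic.
One valid mapping φ: V(G1) → V(G2): 0→6, 1→11, 2→7, 3→1, 4→2, 5→10, 6→5, 7→3, 8→9, 9→4, 10→0, 11→8

Verify φ preserves adjacency — for each edge of G1, its image is an edge of G2:
  (0,3) → (φ(0),φ(3)) = (1,6) ∈ E(G2) ✓
  (0,5) → (φ(0),φ(5)) = (6,10) ∈ E(G2) ✓
  (0,8) → (φ(0),φ(8)) = (6,9) ∈ E(G2) ✓
  (0,11) → (φ(0),φ(11)) = (6,8) ∈ E(G2) ✓
  (1,7) → (φ(1),φ(7)) = (3,11) ∈ E(G2) ✓
  (1,10) → (φ(1),φ(10)) = (0,11) ∈ E(G2) ✓
  (1,11) → (φ(1),φ(11)) = (8,11) ∈ E(G2) ✓
  (2,5) → (φ(2),φ(5)) = (7,10) ∈ E(G2) ✓
  (2,6) → (φ(2),φ(6)) = (5,7) ∈ E(G2) ✓
  (2,7) → (φ(2),φ(7)) = (3,7) ∈ E(G2) ✓
  (2,9) → (φ(2),φ(9)) = (4,7) ∈ E(G2) ✓
  (2,11) → (φ(2),φ(11)) = (7,8) ∈ E(G2) ✓
  (3,5) → (φ(3),φ(5)) = (1,10) ∈ E(G2) ✓
  (3,7) → (φ(3),φ(7)) = (1,3) ∈ E(G2) ✓
  (4,5) → (φ(4),φ(5)) = (2,10) ∈ E(G2) ✓
  (4,7) → (φ(4),φ(7)) = (2,3) ∈ E(G2) ✓
  (4,8) → (φ(4),φ(8)) = (2,9) ∈ E(G2) ✓
  (4,11) → (φ(4),φ(11)) = (2,8) ∈ E(G2) ✓
  (5,7) → (φ(5),φ(7)) = (3,10) ∈ E(G2) ✓
  (5,9) → (φ(5),φ(9)) = (4,10) ∈ E(G2) ✓
  (5,10) → (φ(5),φ(10)) = (0,10) ∈ E(G2) ✓
  (6,7) → (φ(6),φ(7)) = (3,5) ∈ E(G2) ✓
  (7,8) → (φ(7),φ(8)) = (3,9) ∈ E(G2) ✓
  (7,9) → (φ(7),φ(9)) = (3,4) ∈ E(G2) ✓
  (7,10) → (φ(7),φ(10)) = (0,3) ∈ E(G2) ✓
  (8,9) → (φ(8),φ(9)) = (4,9) ∈ E(G2) ✓
  (8,10) → (φ(8),φ(10)) = (0,9) ∈ E(G2) ✓
  (8,11) → (φ(8),φ(11)) = (8,9) ∈ E(G2) ✓
  (9,10) → (φ(9),φ(10)) = (0,4) ∈ E(G2) ✓
  (10,11) → (φ(10),φ(11)) = (0,8) ∈ E(G2) ✓
All 30 edges of G1 map to edges of G2, and |E(G1)| = |E(G2)| = 30, so φ is a bijection on edges as well as vertices. Hence G1 ≅ G2.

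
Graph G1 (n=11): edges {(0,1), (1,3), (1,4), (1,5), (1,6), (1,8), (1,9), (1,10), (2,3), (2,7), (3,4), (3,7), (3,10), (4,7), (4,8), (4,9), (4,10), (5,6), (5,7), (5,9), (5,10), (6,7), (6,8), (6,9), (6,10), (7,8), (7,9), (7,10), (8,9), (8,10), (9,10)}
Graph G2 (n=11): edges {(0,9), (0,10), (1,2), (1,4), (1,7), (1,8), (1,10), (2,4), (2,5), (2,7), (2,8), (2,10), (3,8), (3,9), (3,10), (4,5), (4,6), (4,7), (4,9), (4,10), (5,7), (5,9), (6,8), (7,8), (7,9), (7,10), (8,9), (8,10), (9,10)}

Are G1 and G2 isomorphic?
No, not isomorphic

The graphs are NOT isomorphic.

Degrees in G1: deg(0)=1, deg(1)=8, deg(2)=2, deg(3)=5, deg(4)=6, deg(5)=5, deg(6)=6, deg(7)=8, deg(8)=6, deg(9)=7, deg(10)=8.
Sorted degree sequence of G1: [8, 8, 8, 7, 6, 6, 6, 5, 5, 2, 1].
Degrees in G2: deg(0)=2, deg(1)=5, deg(2)=6, deg(3)=3, deg(4)=7, deg(5)=4, deg(6)=2, deg(7)=7, deg(8)=7, deg(9)=7, deg(10)=8.
Sorted degree sequence of G2: [8, 7, 7, 7, 7, 6, 5, 4, 3, 2, 2].
The (sorted) degree sequence is an isomorphism invariant, so since G1 and G2 have different degree sequences they cannot be isomorphic.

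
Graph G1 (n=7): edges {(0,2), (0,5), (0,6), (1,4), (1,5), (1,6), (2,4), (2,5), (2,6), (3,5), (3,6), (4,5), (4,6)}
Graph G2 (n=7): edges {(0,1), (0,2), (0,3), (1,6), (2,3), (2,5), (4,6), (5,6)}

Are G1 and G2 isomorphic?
No, not isomorphic

The graphs are NOT isomorphic.

Counting triangles (3-cliques): G1 has 6, G2 has 1.
Triangle count is an isomorphism invariant, so differing triangle counts rule out isomorphism.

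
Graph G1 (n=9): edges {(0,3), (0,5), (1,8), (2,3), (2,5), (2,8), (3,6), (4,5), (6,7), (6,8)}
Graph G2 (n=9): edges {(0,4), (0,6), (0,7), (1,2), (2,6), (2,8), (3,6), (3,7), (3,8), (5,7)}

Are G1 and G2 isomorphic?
Yes, isomorphic

The graphs are isomorphic.
One valid mapping φ: V(G1) → V(G2): 0→8, 1→4, 2→6, 3→3, 4→1, 5→2, 6→7, 7→5, 8→0

Verify φ preserves adjacency — for each edge of G1, its image is an edge of G2:
  (0,3) → (φ(0),φ(3)) = (3,8) ∈ E(G2) ✓
  (0,5) → (φ(0),φ(5)) = (2,8) ∈ E(G2) ✓
  (1,8) → (φ(1),φ(8)) = (0,4) ∈ E(G2) ✓
  (2,3) → (φ(2),φ(3)) = (3,6) ∈ E(G2) ✓
  (2,5) → (φ(2),φ(5)) = (2,6) ∈ E(G2) ✓
  (2,8) → (φ(2),φ(8)) = (0,6) ∈ E(G2) ✓
  (3,6) → (φ(3),φ(6)) = (3,7) ∈ E(G2) ✓
  (4,5) → (φ(4),φ(5)) = (1,2) ∈ E(G2) ✓
  (6,7) → (φ(6),φ(7)) = (5,7) ∈ E(G2) ✓
  (6,8) → (φ(6),φ(8)) = (0,7) ∈ E(G2) ✓
All 10 edges of G1 map to edges of G2, and |E(G1)| = |E(G2)| = 10, so φ is a bijection on edges as well as vertices. Hence G1 ≅ G2.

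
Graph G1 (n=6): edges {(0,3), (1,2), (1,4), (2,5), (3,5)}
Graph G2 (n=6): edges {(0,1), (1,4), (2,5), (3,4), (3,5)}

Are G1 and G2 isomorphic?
Yes, isomorphic

The graphs are isomorphic.
One valid mapping φ: V(G1) → V(G2): 0→0, 1→5, 2→3, 3→1, 4→2, 5→4

Verify φ preserves adjacency — for each edge of G1, its image is an edge of G2:
  (0,3) → (φ(0),φ(3)) = (0,1) ∈ E(G2) ✓
  (1,2) → (φ(1),φ(2)) = (3,5) ∈ E(G2) ✓
  (1,4) → (φ(1),φ(4)) = (2,5) ∈ E(G2) ✓
  (2,5) → (φ(2),φ(5)) = (3,4) ∈ E(G2) ✓
  (3,5) → (φ(3),φ(5)) = (1,4) ∈ E(G2) ✓
All 5 edges of G1 map to edges of G2, and |E(G1)| = |E(G2)| = 5, so φ is a bijection on edges as well as vertices. Hence G1 ≅ G2.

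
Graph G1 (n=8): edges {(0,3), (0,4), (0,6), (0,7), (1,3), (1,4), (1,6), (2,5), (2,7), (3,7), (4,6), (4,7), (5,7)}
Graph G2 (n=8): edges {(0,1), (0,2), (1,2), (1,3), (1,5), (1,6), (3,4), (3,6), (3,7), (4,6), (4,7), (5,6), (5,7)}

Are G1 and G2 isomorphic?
Yes, isomorphic

The graphs are isomorphic.
One valid mapping φ: V(G1) → V(G2): 0→6, 1→7, 2→0, 3→5, 4→3, 5→2, 6→4, 7→1

Verify φ preserves adjacency — for each edge of G1, its image is an edge of G2:
  (0,3) → (φ(0),φ(3)) = (5,6) ∈ E(G2) ✓
  (0,4) → (φ(0),φ(4)) = (3,6) ∈ E(G2) ✓
  (0,6) → (φ(0),φ(6)) = (4,6) ∈ E(G2) ✓
  (0,7) → (φ(0),φ(7)) = (1,6) ∈ E(G2) ✓
  (1,3) → (φ(1),φ(3)) = (5,7) ∈ E(G2) ✓
  (1,4) → (φ(1),φ(4)) = (3,7) ∈ E(G2) ✓
  (1,6) → (φ(1),φ(6)) = (4,7) ∈ E(G2) ✓
  (2,5) → (φ(2),φ(5)) = (0,2) ∈ E(G2) ✓
  (2,7) → (φ(2),φ(7)) = (0,1) ∈ E(G2) ✓
  (3,7) → (φ(3),φ(7)) = (1,5) ∈ E(G2) ✓
  (4,6) → (φ(4),φ(6)) = (3,4) ∈ E(G2) ✓
  (4,7) → (φ(4),φ(7)) = (1,3) ∈ E(G2) ✓
  (5,7) → (φ(5),φ(7)) = (1,2) ∈ E(G2) ✓
All 13 edges of G1 map to edges of G2, and |E(G1)| = |E(G2)| = 13, so φ is a bijection on edges as well as vertices. Hence G1 ≅ G2.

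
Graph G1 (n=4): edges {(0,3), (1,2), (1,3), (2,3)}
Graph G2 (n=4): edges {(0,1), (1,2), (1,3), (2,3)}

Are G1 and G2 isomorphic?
Yes, isomorphic

The graphs are isomorphic.
One valid mapping φ: V(G1) → V(G2): 0→0, 1→2, 2→3, 3→1

Verify φ preserves adjacency — for each edge of G1, its image is an edge of G2:
  (0,3) → (φ(0),φ(3)) = (0,1) ∈ E(G2) ✓
  (1,2) → (φ(1),φ(2)) = (2,3) ∈ E(G2) ✓
  (1,3) → (φ(1),φ(3)) = (1,2) ∈ E(G2) ✓
  (2,3) → (φ(2),φ(3)) = (1,3) ∈ E(G2) ✓
All 4 edges of G1 map to edges of G2, and |E(G1)| = |E(G2)| = 4, so φ is a bijection on edges as well as vertices. Hence G1 ≅ G2.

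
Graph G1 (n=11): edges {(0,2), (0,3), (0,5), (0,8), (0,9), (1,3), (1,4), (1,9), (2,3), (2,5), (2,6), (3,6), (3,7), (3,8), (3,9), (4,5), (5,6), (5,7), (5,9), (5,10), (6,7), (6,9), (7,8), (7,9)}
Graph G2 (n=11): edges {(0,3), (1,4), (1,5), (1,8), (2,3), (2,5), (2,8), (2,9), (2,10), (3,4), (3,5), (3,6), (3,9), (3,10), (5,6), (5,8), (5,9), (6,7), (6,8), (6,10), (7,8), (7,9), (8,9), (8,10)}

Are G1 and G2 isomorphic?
Yes, isomorphic

The graphs are isomorphic.
One valid mapping φ: V(G1) → V(G2): 0→6, 1→1, 2→10, 3→8, 4→4, 5→3, 6→2, 7→9, 8→7, 9→5, 10→0

Verify φ preserves adjacency — for each edge of G1, its image is an edge of G2:
  (0,2) → (φ(0),φ(2)) = (6,10) ∈ E(G2) ✓
  (0,3) → (φ(0),φ(3)) = (6,8) ∈ E(G2) ✓
  (0,5) → (φ(0),φ(5)) = (3,6) ∈ E(G2) ✓
  (0,8) → (φ(0),φ(8)) = (6,7) ∈ E(G2) ✓
  (0,9) → (φ(0),φ(9)) = (5,6) ∈ E(G2) ✓
  (1,3) → (φ(1),φ(3)) = (1,8) ∈ E(G2) ✓
  (1,4) → (φ(1),φ(4)) = (1,4) ∈ E(G2) ✓
  (1,9) → (φ(1),φ(9)) = (1,5) ∈ E(G2) ✓
  (2,3) → (φ(2),φ(3)) = (8,10) ∈ E(G2) ✓
  (2,5) → (φ(2),φ(5)) = (3,10) ∈ E(G2) ✓
  (2,6) → (φ(2),φ(6)) = (2,10) ∈ E(G2) ✓
  (3,6) → (φ(3),φ(6)) = (2,8) ∈ E(G2) ✓
  (3,7) → (φ(3),φ(7)) = (8,9) ∈ E(G2) ✓
  (3,8) → (φ(3),φ(8)) = (7,8) ∈ E(G2) ✓
  (3,9) → (φ(3),φ(9)) = (5,8) ∈ E(G2) ✓
  (4,5) → (φ(4),φ(5)) = (3,4) ∈ E(G2) ✓
  (5,6) → (φ(5),φ(6)) = (2,3) ∈ E(G2) ✓
  (5,7) → (φ(5),φ(7)) = (3,9) ∈ E(G2) ✓
  (5,9) → (φ(5),φ(9)) = (3,5) ∈ E(G2) ✓
  (5,10) → (φ(5),φ(10)) = (0,3) ∈ E(G2) ✓
  (6,7) → (φ(6),φ(7)) = (2,9) ∈ E(G2) ✓
  (6,9) → (φ(6),φ(9)) = (2,5) ∈ E(G2) ✓
  (7,8) → (φ(7),φ(8)) = (7,9) ∈ E(G2) ✓
  (7,9) → (φ(7),φ(9)) = (5,9) ∈ E(G2) ✓
All 24 edges of G1 map to edges of G2, and |E(G1)| = |E(G2)| = 24, so φ is a bijection on edges as well as vertices. Hence G1 ≅ G2.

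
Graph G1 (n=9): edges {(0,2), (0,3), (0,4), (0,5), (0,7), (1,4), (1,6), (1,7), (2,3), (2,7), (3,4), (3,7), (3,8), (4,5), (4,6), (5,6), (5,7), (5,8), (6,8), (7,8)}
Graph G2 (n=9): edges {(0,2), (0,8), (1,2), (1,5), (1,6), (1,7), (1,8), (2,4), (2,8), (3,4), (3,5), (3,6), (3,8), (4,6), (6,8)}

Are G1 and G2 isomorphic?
No, not isomorphic

The graphs are NOT isomorphic.

Degrees in G1: deg(0)=5, deg(1)=3, deg(2)=3, deg(3)=5, deg(4)=5, deg(5)=5, deg(6)=4, deg(7)=6, deg(8)=4.
Sorted degree sequence of G1: [6, 5, 5, 5, 5, 4, 4, 3, 3].
Degrees in G2: deg(0)=2, deg(1)=5, deg(2)=4, deg(3)=4, deg(4)=3, deg(5)=2, deg(6)=4, deg(7)=1, deg(8)=5.
Sorted degree sequence of G2: [5, 5, 4, 4, 4, 3, 2, 2, 1].
The (sorted) degree sequence is an isomorphism invariant, so since G1 and G2 have different degree sequences they cannot be isomorphic.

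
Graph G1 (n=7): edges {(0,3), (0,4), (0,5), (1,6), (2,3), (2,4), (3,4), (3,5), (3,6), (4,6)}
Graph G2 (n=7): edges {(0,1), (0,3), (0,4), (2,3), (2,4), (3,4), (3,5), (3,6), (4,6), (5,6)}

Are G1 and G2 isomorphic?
Yes, isomorphic

The graphs are isomorphic.
One valid mapping φ: V(G1) → V(G2): 0→6, 1→1, 2→2, 3→3, 4→4, 5→5, 6→0

Verify φ preserves adjacency — for each edge of G1, its image is an edge of G2:
  (0,3) → (φ(0),φ(3)) = (3,6) ∈ E(G2) ✓
  (0,4) → (φ(0),φ(4)) = (4,6) ∈ E(G2) ✓
  (0,5) → (φ(0),φ(5)) = (5,6) ∈ E(G2) ✓
  (1,6) → (φ(1),φ(6)) = (0,1) ∈ E(G2) ✓
  (2,3) → (φ(2),φ(3)) = (2,3) ∈ E(G2) ✓
  (2,4) → (φ(2),φ(4)) = (2,4) ∈ E(G2) ✓
  (3,4) → (φ(3),φ(4)) = (3,4) ∈ E(G2) ✓
  (3,5) → (φ(3),φ(5)) = (3,5) ∈ E(G2) ✓
  (3,6) → (φ(3),φ(6)) = (0,3) ∈ E(G2) ✓
  (4,6) → (φ(4),φ(6)) = (0,4) ∈ E(G2) ✓
All 10 edges of G1 map to edges of G2, and |E(G1)| = |E(G2)| = 10, so φ is a bijection on edges as well as vertices. Hence G1 ≅ G2.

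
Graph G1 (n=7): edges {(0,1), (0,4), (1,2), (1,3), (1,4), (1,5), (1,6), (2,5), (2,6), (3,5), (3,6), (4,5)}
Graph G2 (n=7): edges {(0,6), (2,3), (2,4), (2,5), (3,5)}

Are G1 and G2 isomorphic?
No, not isomorphic

The graphs are NOT isomorphic.

Connected components of G1: 1 component(s) with vertex sets [[0, 1, 2, 3, 4, 5, 6]], sizes [7].
Connected components of G2: 3 component(s) with vertex sets [[1], [0, 6], [2, 3, 4, 5]], sizes [1, 2, 4].
The number of connected components (and the multiset of component sizes) is an isomorphism invariant — an isomorphism maps each component of G1 bijectively onto a component of G2. Since G1 has 1 component(s) and G2 has 3, they cannot be isomorphic.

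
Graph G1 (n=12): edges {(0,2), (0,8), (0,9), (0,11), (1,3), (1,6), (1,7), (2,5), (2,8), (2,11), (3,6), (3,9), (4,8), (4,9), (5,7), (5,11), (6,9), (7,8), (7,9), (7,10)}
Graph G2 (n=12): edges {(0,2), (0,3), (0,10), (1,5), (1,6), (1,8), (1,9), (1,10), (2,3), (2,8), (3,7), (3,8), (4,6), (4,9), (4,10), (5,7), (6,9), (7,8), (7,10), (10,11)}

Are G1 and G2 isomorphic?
Yes, isomorphic

The graphs are isomorphic.
One valid mapping φ: V(G1) → V(G2): 0→8, 1→4, 2→3, 3→9, 4→5, 5→0, 6→6, 7→10, 8→7, 9→1, 10→11, 11→2

Verify φ preserves adjacency — for each edge of G1, its image is an edge of G2:
  (0,2) → (φ(0),φ(2)) = (3,8) ∈ E(G2) ✓
  (0,8) → (φ(0),φ(8)) = (7,8) ∈ E(G2) ✓
  (0,9) → (φ(0),φ(9)) = (1,8) ∈ E(G2) ✓
  (0,11) → (φ(0),φ(11)) = (2,8) ∈ E(G2) ✓
  (1,3) → (φ(1),φ(3)) = (4,9) ∈ E(G2) ✓
  (1,6) → (φ(1),φ(6)) = (4,6) ∈ E(G2) ✓
  (1,7) → (φ(1),φ(7)) = (4,10) ∈ E(G2) ✓
  (2,5) → (φ(2),φ(5)) = (0,3) ∈ E(G2) ✓
  (2,8) → (φ(2),φ(8)) = (3,7) ∈ E(G2) ✓
  (2,11) → (φ(2),φ(11)) = (2,3) ∈ E(G2) ✓
  (3,6) → (φ(3),φ(6)) = (6,9) ∈ E(G2) ✓
  (3,9) → (φ(3),φ(9)) = (1,9) ∈ E(G2) ✓
  (4,8) → (φ(4),φ(8)) = (5,7) ∈ E(G2) ✓
  (4,9) → (φ(4),φ(9)) = (1,5) ∈ E(G2) ✓
  (5,7) → (φ(5),φ(7)) = (0,10) ∈ E(G2) ✓
  (5,11) → (φ(5),φ(11)) = (0,2) ∈ E(G2) ✓
  (6,9) → (φ(6),φ(9)) = (1,6) ∈ E(G2) ✓
  (7,8) → (φ(7),φ(8)) = (7,10) ∈ E(G2) ✓
  (7,9) → (φ(7),φ(9)) = (1,10) ∈ E(G2) ✓
  (7,10) → (φ(7),φ(10)) = (10,11) ∈ E(G2) ✓
All 20 edges of G1 map to edges of G2, and |E(G1)| = |E(G2)| = 20, so φ is a bijection on edges as well as vertices. Hence G1 ≅ G2.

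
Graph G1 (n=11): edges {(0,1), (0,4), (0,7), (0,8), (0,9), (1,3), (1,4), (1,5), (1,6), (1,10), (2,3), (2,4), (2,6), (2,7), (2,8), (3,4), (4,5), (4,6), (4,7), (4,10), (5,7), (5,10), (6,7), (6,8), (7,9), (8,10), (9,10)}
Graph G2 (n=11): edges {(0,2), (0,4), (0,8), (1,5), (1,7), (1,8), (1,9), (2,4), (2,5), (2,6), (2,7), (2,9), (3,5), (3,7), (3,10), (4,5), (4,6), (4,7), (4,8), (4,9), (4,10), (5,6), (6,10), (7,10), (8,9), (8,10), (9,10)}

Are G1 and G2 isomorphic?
Yes, isomorphic

The graphs are isomorphic.
One valid mapping φ: V(G1) → V(G2): 0→7, 1→2, 2→8, 3→0, 4→4, 5→6, 6→9, 7→10, 8→1, 9→3, 10→5

Verify φ preserves adjacency — for each edge of G1, its image is an edge of G2:
  (0,1) → (φ(0),φ(1)) = (2,7) ∈ E(G2) ✓
  (0,4) → (φ(0),φ(4)) = (4,7) ∈ E(G2) ✓
  (0,7) → (φ(0),φ(7)) = (7,10) ∈ E(G2) ✓
  (0,8) → (φ(0),φ(8)) = (1,7) ∈ E(G2) ✓
  (0,9) → (φ(0),φ(9)) = (3,7) ∈ E(G2) ✓
  (1,3) → (φ(1),φ(3)) = (0,2) ∈ E(G2) ✓
  (1,4) → (φ(1),φ(4)) = (2,4) ∈ E(G2) ✓
  (1,5) → (φ(1),φ(5)) = (2,6) ∈ E(G2) ✓
  (1,6) → (φ(1),φ(6)) = (2,9) ∈ E(G2) ✓
  (1,10) → (φ(1),φ(10)) = (2,5) ∈ E(G2) ✓
  (2,3) → (φ(2),φ(3)) = (0,8) ∈ E(G2) ✓
  (2,4) → (φ(2),φ(4)) = (4,8) ∈ E(G2) ✓
  (2,6) → (φ(2),φ(6)) = (8,9) ∈ E(G2) ✓
  (2,7) → (φ(2),φ(7)) = (8,10) ∈ E(G2) ✓
  (2,8) → (φ(2),φ(8)) = (1,8) ∈ E(G2) ✓
  (3,4) → (φ(3),φ(4)) = (0,4) ∈ E(G2) ✓
  (4,5) → (φ(4),φ(5)) = (4,6) ∈ E(G2) ✓
  (4,6) → (φ(4),φ(6)) = (4,9) ∈ E(G2) ✓
  (4,7) → (φ(4),φ(7)) = (4,10) ∈ E(G2) ✓
  (4,10) → (φ(4),φ(10)) = (4,5) ∈ E(G2) ✓
  (5,7) → (φ(5),φ(7)) = (6,10) ∈ E(G2) ✓
  (5,10) → (φ(5),φ(10)) = (5,6) ∈ E(G2) ✓
  (6,7) → (φ(6),φ(7)) = (9,10) ∈ E(G2) ✓
  (6,8) → (φ(6),φ(8)) = (1,9) ∈ E(G2) ✓
  (7,9) → (φ(7),φ(9)) = (3,10) ∈ E(G2) ✓
  (8,10) → (φ(8),φ(10)) = (1,5) ∈ E(G2) ✓
  (9,10) → (φ(9),φ(10)) = (3,5) ∈ E(G2) ✓
All 27 edges of G1 map to edges of G2, and |E(G1)| = |E(G2)| = 27, so φ is a bijection on edges as well as vertices. Hence G1 ≅ G2.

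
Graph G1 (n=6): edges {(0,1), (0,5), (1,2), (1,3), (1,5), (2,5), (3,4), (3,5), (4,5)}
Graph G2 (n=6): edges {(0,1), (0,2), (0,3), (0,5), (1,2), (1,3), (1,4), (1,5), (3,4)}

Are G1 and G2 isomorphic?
Yes, isomorphic

The graphs are isomorphic.
One valid mapping φ: V(G1) → V(G2): 0→5, 1→0, 2→2, 3→3, 4→4, 5→1

Verify φ preserves adjacency — for each edge of G1, its image is an edge of G2:
  (0,1) → (φ(0),φ(1)) = (0,5) ∈ E(G2) ✓
  (0,5) → (φ(0),φ(5)) = (1,5) ∈ E(G2) ✓
  (1,2) → (φ(1),φ(2)) = (0,2) ∈ E(G2) ✓
  (1,3) → (φ(1),φ(3)) = (0,3) ∈ E(G2) ✓
  (1,5) → (φ(1),φ(5)) = (0,1) ∈ E(G2) ✓
  (2,5) → (φ(2),φ(5)) = (1,2) ∈ E(G2) ✓
  (3,4) → (φ(3),φ(4)) = (3,4) ∈ E(G2) ✓
  (3,5) → (φ(3),φ(5)) = (1,3) ∈ E(G2) ✓
  (4,5) → (φ(4),φ(5)) = (1,4) ∈ E(G2) ✓
All 9 edges of G1 map to edges of G2, and |E(G1)| = |E(G2)| = 9, so φ is a bijection on edges as well as vertices. Hence G1 ≅ G2.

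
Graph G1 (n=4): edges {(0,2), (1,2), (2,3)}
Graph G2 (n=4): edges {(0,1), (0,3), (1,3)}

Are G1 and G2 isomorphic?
No, not isomorphic

The graphs are NOT isomorphic.

Counting triangles (3-cliques): G1 has 0, G2 has 1.
Triangle count is an isomorphism invariant, so differing triangle counts rule out isomorphism.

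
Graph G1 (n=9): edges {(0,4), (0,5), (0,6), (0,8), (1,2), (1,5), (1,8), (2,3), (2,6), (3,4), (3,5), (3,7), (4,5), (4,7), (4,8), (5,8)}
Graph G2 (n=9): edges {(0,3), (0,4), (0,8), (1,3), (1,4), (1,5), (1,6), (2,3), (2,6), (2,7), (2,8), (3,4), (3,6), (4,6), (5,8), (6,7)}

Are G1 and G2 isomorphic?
Yes, isomorphic

The graphs are isomorphic.
One valid mapping φ: V(G1) → V(G2): 0→1, 1→0, 2→8, 3→2, 4→6, 5→3, 6→5, 7→7, 8→4

Verify φ preserves adjacency — for each edge of G1, its image is an edge of G2:
  (0,4) → (φ(0),φ(4)) = (1,6) ∈ E(G2) ✓
  (0,5) → (φ(0),φ(5)) = (1,3) ∈ E(G2) ✓
  (0,6) → (φ(0),φ(6)) = (1,5) ∈ E(G2) ✓
  (0,8) → (φ(0),φ(8)) = (1,4) ∈ E(G2) ✓
  (1,2) → (φ(1),φ(2)) = (0,8) ∈ E(G2) ✓
  (1,5) → (φ(1),φ(5)) = (0,3) ∈ E(G2) ✓
  (1,8) → (φ(1),φ(8)) = (0,4) ∈ E(G2) ✓
  (2,3) → (φ(2),φ(3)) = (2,8) ∈ E(G2) ✓
  (2,6) → (φ(2),φ(6)) = (5,8) ∈ E(G2) ✓
  (3,4) → (φ(3),φ(4)) = (2,6) ∈ E(G2) ✓
  (3,5) → (φ(3),φ(5)) = (2,3) ∈ E(G2) ✓
  (3,7) → (φ(3),φ(7)) = (2,7) ∈ E(G2) ✓
  (4,5) → (φ(4),φ(5)) = (3,6) ∈ E(G2) ✓
  (4,7) → (φ(4),φ(7)) = (6,7) ∈ E(G2) ✓
  (4,8) → (φ(4),φ(8)) = (4,6) ∈ E(G2) ✓
  (5,8) → (φ(5),φ(8)) = (3,4) ∈ E(G2) ✓
All 16 edges of G1 map to edges of G2, and |E(G1)| = |E(G2)| = 16, so φ is a bijection on edges as well as vertices. Hence G1 ≅ G2.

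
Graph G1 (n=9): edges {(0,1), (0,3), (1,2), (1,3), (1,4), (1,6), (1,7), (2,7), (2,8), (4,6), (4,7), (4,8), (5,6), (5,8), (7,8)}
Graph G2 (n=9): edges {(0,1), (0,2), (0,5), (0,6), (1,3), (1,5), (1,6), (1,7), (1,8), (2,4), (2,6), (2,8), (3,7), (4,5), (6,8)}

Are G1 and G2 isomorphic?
Yes, isomorphic

The graphs are isomorphic.
One valid mapping φ: V(G1) → V(G2): 0→7, 1→1, 2→8, 3→3, 4→0, 5→4, 6→5, 7→6, 8→2

Verify φ preserves adjacency — for each edge of G1, its image is an edge of G2:
  (0,1) → (φ(0),φ(1)) = (1,7) ∈ E(G2) ✓
  (0,3) → (φ(0),φ(3)) = (3,7) ∈ E(G2) ✓
  (1,2) → (φ(1),φ(2)) = (1,8) ∈ E(G2) ✓
  (1,3) → (φ(1),φ(3)) = (1,3) ∈ E(G2) ✓
  (1,4) → (φ(1),φ(4)) = (0,1) ∈ E(G2) ✓
  (1,6) → (φ(1),φ(6)) = (1,5) ∈ E(G2) ✓
  (1,7) → (φ(1),φ(7)) = (1,6) ∈ E(G2) ✓
  (2,7) → (φ(2),φ(7)) = (6,8) ∈ E(G2) ✓
  (2,8) → (φ(2),φ(8)) = (2,8) ∈ E(G2) ✓
  (4,6) → (φ(4),φ(6)) = (0,5) ∈ E(G2) ✓
  (4,7) → (φ(4),φ(7)) = (0,6) ∈ E(G2) ✓
  (4,8) → (φ(4),φ(8)) = (0,2) ∈ E(G2) ✓
  (5,6) → (φ(5),φ(6)) = (4,5) ∈ E(G2) ✓
  (5,8) → (φ(5),φ(8)) = (2,4) ∈ E(G2) ✓
  (7,8) → (φ(7),φ(8)) = (2,6) ∈ E(G2) ✓
All 15 edges of G1 map to edges of G2, and |E(G1)| = |E(G2)| = 15, so φ is a bijection on edges as well as vertices. Hence G1 ≅ G2.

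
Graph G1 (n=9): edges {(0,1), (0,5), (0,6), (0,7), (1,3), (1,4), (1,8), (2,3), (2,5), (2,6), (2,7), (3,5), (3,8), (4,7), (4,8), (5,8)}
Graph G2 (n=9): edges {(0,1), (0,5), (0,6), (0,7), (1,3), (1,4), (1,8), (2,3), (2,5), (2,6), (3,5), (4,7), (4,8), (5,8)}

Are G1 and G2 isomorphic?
No, not isomorphic

The graphs are NOT isomorphic.

Counting edges: G1 has 16 edge(s); G2 has 14 edge(s).
Edge count is an isomorphism invariant (a bijection on vertices induces a bijection on edges), so differing edge counts rule out isomorphism.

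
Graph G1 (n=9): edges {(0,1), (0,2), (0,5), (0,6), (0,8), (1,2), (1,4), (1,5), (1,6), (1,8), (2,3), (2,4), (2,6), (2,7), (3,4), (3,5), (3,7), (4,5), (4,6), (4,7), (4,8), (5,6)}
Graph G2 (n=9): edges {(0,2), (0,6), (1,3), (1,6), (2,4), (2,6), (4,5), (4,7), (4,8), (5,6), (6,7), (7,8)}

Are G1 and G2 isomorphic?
No, not isomorphic

The graphs are NOT isomorphic.

Degrees in G1: deg(0)=5, deg(1)=6, deg(2)=6, deg(3)=4, deg(4)=7, deg(5)=5, deg(6)=5, deg(7)=3, deg(8)=3.
Sorted degree sequence of G1: [7, 6, 6, 5, 5, 5, 4, 3, 3].
Degrees in G2: deg(0)=2, deg(1)=2, deg(2)=3, deg(3)=1, deg(4)=4, deg(5)=2, deg(6)=5, deg(7)=3, deg(8)=2.
Sorted degree sequence of G2: [5, 4, 3, 3, 2, 2, 2, 2, 1].
The (sorted) degree sequence is an isomorphism invariant, so since G1 and G2 have different degree sequences they cannot be isomorphic.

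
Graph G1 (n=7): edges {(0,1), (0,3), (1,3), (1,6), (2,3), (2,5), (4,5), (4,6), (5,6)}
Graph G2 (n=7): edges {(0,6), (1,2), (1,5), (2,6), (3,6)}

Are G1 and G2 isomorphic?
No, not isomorphic

The graphs are NOT isomorphic.

Connected components of G1: 1 component(s) with vertex sets [[0, 1, 2, 3, 4, 5, 6]], sizes [7].
Connected components of G2: 2 component(s) with vertex sets [[4], [0, 1, 2, 3, 5, 6]], sizes [1, 6].
The number of connected components (and the multiset of component sizes) is an isomorphism invariant — an isomorphism maps each component of G1 bijectively onto a component of G2. Since G1 has 1 component(s) and G2 has 2, they cannot be isomorphic.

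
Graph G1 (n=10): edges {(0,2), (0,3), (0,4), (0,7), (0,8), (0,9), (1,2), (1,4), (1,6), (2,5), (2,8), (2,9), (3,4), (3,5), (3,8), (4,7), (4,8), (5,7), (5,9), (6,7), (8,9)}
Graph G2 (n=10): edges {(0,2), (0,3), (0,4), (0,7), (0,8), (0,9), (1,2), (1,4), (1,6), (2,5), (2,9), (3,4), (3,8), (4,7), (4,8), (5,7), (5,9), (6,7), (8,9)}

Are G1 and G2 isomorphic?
No, not isomorphic

The graphs are NOT isomorphic.

Counting edges: G1 has 21 edge(s); G2 has 19 edge(s).
Edge count is an isomorphism invariant (a bijection on vertices induces a bijection on edges), so differing edge counts rule out isomorphism.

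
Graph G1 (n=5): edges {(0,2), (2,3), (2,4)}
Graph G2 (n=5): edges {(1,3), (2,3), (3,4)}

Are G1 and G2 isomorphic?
Yes, isomorphic

The graphs are isomorphic.
One valid mapping φ: V(G1) → V(G2): 0→2, 1→0, 2→3, 3→1, 4→4

Verify φ preserves adjacency — for each edge of G1, its image is an edge of G2:
  (0,2) → (φ(0),φ(2)) = (2,3) ∈ E(G2) ✓
  (2,3) → (φ(2),φ(3)) = (1,3) ∈ E(G2) ✓
  (2,4) → (φ(2),φ(4)) = (3,4) ∈ E(G2) ✓
All 3 edges of G1 map to edges of G2, and |E(G1)| = |E(G2)| = 3, so φ is a bijection on edges as well as vertices. Hence G1 ≅ G2.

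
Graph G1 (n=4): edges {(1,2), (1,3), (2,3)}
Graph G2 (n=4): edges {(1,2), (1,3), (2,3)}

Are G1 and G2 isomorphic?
Yes, isomorphic

The graphs are isomorphic.
One valid mapping φ: V(G1) → V(G2): 0→0, 1→2, 2→1, 3→3

Verify φ preserves adjacency — for each edge of G1, its image is an edge of G2:
  (1,2) → (φ(1),φ(2)) = (1,2) ∈ E(G2) ✓
  (1,3) → (φ(1),φ(3)) = (2,3) ∈ E(G2) ✓
  (2,3) → (φ(2),φ(3)) = (1,3) ∈ E(G2) ✓
All 3 edges of G1 map to edges of G2, and |E(G1)| = |E(G2)| = 3, so φ is a bijection on edges as well as vertices. Hence G1 ≅ G2.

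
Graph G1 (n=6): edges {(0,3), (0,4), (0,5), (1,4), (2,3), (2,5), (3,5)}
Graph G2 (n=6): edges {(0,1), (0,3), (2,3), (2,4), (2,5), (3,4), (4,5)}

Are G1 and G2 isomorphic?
Yes, isomorphic

The graphs are isomorphic.
One valid mapping φ: V(G1) → V(G2): 0→3, 1→1, 2→5, 3→4, 4→0, 5→2

Verify φ preserves adjacency — for each edge of G1, its image is an edge of G2:
  (0,3) → (φ(0),φ(3)) = (3,4) ∈ E(G2) ✓
  (0,4) → (φ(0),φ(4)) = (0,3) ∈ E(G2) ✓
  (0,5) → (φ(0),φ(5)) = (2,3) ∈ E(G2) ✓
  (1,4) → (φ(1),φ(4)) = (0,1) ∈ E(G2) ✓
  (2,3) → (φ(2),φ(3)) = (4,5) ∈ E(G2) ✓
  (2,5) → (φ(2),φ(5)) = (2,5) ∈ E(G2) ✓
  (3,5) → (φ(3),φ(5)) = (2,4) ∈ E(G2) ✓
All 7 edges of G1 map to edges of G2, and |E(G1)| = |E(G2)| = 7, so φ is a bijection on edges as well as vertices. Hence G1 ≅ G2.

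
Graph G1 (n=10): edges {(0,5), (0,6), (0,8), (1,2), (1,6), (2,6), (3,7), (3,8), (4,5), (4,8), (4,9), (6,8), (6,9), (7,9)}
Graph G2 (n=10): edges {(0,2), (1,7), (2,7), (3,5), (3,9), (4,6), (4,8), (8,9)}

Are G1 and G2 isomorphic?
No, not isomorphic

The graphs are NOT isomorphic.

Connected components of G1: 1 component(s) with vertex sets [[0, 1, 2, 3, 4, 5, 6, 7, 8, 9]], sizes [10].
Connected components of G2: 2 component(s) with vertex sets [[0, 1, 2, 7], [3, 4, 5, 6, 8, 9]], sizes [4, 6].
The number of connected components (and the multiset of component sizes) is an isomorphism invariant — an isomorphism maps each component of G1 bijectively onto a component of G2. Since G1 has 1 component(s) and G2 has 2, they cannot be isomorphic.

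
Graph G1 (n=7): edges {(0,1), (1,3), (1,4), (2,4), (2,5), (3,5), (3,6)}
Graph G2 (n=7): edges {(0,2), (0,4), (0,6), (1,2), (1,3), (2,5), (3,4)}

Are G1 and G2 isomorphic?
Yes, isomorphic

The graphs are isomorphic.
One valid mapping φ: V(G1) → V(G2): 0→6, 1→0, 2→3, 3→2, 4→4, 5→1, 6→5

Verify φ preserves adjacency — for each edge of G1, its image is an edge of G2:
  (0,1) → (φ(0),φ(1)) = (0,6) ∈ E(G2) ✓
  (1,3) → (φ(1),φ(3)) = (0,2) ∈ E(G2) ✓
  (1,4) → (φ(1),φ(4)) = (0,4) ∈ E(G2) ✓
  (2,4) → (φ(2),φ(4)) = (3,4) ∈ E(G2) ✓
  (2,5) → (φ(2),φ(5)) = (1,3) ∈ E(G2) ✓
  (3,5) → (φ(3),φ(5)) = (1,2) ∈ E(G2) ✓
  (3,6) → (φ(3),φ(6)) = (2,5) ∈ E(G2) ✓
All 7 edges of G1 map to edges of G2, and |E(G1)| = |E(G2)| = 7, so φ is a bijection on edges as well as vertices. Hence G1 ≅ G2.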